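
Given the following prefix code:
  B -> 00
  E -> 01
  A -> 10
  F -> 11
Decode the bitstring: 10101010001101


Decoding step by step:
Bits 10 -> A
Bits 10 -> A
Bits 10 -> A
Bits 10 -> A
Bits 00 -> B
Bits 11 -> F
Bits 01 -> E


Decoded message: AAAABFE


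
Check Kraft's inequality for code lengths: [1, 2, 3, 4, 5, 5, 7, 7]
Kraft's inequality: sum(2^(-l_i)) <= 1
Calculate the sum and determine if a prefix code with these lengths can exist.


Sum = 2^(-1) + 2^(-2) + 2^(-3) + 2^(-4) + 2^(-5) + 2^(-5) + 2^(-7) + 2^(-7)
    = 0.5 + 0.25 + 0.125 + 0.0625 + 0.03125 + 0.03125 + 0.0078125 + 0.0078125
    = 130/128 = 1.015625
Since 1.015625 > 1, Kraft's inequality is NOT satisfied.
A prefix code with these lengths CANNOT exist.

Kraft sum = 1.015625. Not satisfied.


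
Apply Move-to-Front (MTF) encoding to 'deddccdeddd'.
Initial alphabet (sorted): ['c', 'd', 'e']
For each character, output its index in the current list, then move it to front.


MTF encoding:
'd': index 1 in ['c', 'd', 'e'] -> ['d', 'c', 'e']
'e': index 2 in ['d', 'c', 'e'] -> ['e', 'd', 'c']
'd': index 1 in ['e', 'd', 'c'] -> ['d', 'e', 'c']
'd': index 0 in ['d', 'e', 'c'] -> ['d', 'e', 'c']
'c': index 2 in ['d', 'e', 'c'] -> ['c', 'd', 'e']
'c': index 0 in ['c', 'd', 'e'] -> ['c', 'd', 'e']
'd': index 1 in ['c', 'd', 'e'] -> ['d', 'c', 'e']
'e': index 2 in ['d', 'c', 'e'] -> ['e', 'd', 'c']
'd': index 1 in ['e', 'd', 'c'] -> ['d', 'e', 'c']
'd': index 0 in ['d', 'e', 'c'] -> ['d', 'e', 'c']
'd': index 0 in ['d', 'e', 'c'] -> ['d', 'e', 'c']


Output: [1, 2, 1, 0, 2, 0, 1, 2, 1, 0, 0]


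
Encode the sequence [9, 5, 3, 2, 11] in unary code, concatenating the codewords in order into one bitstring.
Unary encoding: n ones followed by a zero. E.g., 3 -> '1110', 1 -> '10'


Encode each number as n ones followed by a terminating 0:
  9 -> 1111111110 (10 bits)
  5 -> 111110 (6 bits)
  3 -> 1110 (4 bits)
  2 -> 110 (3 bits)
  11 -> 111111111110 (12 bits)
Total length = 10 + 6 + 4 + 3 + 12 = 35 bits.

Unary([9, 5, 3, 2, 11]) = 11111111101111101110110111111111110 (35 bits)


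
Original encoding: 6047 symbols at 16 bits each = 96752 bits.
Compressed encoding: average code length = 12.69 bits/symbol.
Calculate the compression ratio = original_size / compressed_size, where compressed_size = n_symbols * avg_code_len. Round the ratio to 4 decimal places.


original_size = n_symbols * orig_bits = 6047 * 16 = 96752 bits
compressed_size = n_symbols * avg_code_len = 6047 * 12.69 = 76736.43 bits
ratio = original_size / compressed_size = 96752 / 76736.43 = 1.2608

Compression ratio = 1.2608


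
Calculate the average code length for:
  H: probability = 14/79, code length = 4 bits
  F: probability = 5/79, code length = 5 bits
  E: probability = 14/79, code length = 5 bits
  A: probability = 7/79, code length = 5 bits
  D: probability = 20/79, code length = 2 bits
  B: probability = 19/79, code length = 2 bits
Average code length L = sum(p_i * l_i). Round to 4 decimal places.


Weighted contributions p_i * l_i:
  H: (14/79) * 4 = 56/79
  F: (5/79) * 5 = 25/79
  E: (14/79) * 5 = 70/79
  A: (7/79) * 5 = 35/79
  D: (20/79) * 2 = 40/79
  B: (19/79) * 2 = 38/79
Sum = (56 + 25 + 70 + 35 + 40 + 38)/79 = 264/79

L = 264/79 = 3.3418 bits/symbol


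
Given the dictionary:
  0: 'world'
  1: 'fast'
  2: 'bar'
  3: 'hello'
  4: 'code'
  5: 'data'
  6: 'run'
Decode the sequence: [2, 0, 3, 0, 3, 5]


Look up each index in the dictionary:
  2 -> 'bar'
  0 -> 'world'
  3 -> 'hello'
  0 -> 'world'
  3 -> 'hello'
  5 -> 'data'

Decoded: "bar world hello world hello data"


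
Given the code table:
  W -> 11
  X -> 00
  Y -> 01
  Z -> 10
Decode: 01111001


Decoding:
01 -> Y
11 -> W
10 -> Z
01 -> Y


Result: YWZY


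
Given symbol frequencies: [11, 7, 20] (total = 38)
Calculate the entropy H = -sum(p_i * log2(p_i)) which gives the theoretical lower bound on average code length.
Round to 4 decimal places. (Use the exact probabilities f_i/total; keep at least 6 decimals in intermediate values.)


Per-symbol terms -p_i * log2(p_i) with p_i = f_i/38:
  p = 11/38 = 0.289474: log2(p) = -1.788496, -p*log2(p) = 0.517722
  p = 7/38 = 0.184211: log2(p) = -2.440573, -p*log2(p) = 0.449579
  p = 20/38 = 0.526316: log2(p) = -0.925999, -p*log2(p) = 0.487368
H = 0.517722 + 0.449579 + 0.487368 = 1.454669

H = 1.4547 bits/symbol


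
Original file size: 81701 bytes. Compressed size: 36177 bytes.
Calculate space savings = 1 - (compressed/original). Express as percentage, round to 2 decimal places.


ratio = compressed/original = 36177/81701 = 0.442798
savings = 1 - ratio = 1 - 0.442798 = 0.557202
as a percentage: 0.557202 * 100 = 55.72%

Space savings = 1 - 36177/81701 = 55.72%


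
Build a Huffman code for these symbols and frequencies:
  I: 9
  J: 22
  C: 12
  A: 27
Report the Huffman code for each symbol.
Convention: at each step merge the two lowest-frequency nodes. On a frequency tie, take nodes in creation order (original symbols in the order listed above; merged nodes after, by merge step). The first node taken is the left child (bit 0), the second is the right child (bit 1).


Huffman tree construction:
Step 1: Merge I(9) + C(12) = 21
Step 2: Merge (I+C)(21) + J(22) = 43
Step 3: Merge A(27) + ((I+C)+J)(43) = 70
Read each symbol's code off the tree from the root (left child = 0, right child = 1).

Codes:
  I: 100 (length 3)
  J: 11 (length 2)
  C: 101 (length 3)
  A: 0 (length 1)
Average code length: 134/70 = 1.9143 bits/symbol


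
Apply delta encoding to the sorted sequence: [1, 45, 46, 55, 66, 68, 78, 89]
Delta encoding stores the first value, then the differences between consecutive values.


First value: 1
Deltas:
  45 - 1 = 44
  46 - 45 = 1
  55 - 46 = 9
  66 - 55 = 11
  68 - 66 = 2
  78 - 68 = 10
  89 - 78 = 11


Delta encoded: [1, 44, 1, 9, 11, 2, 10, 11]


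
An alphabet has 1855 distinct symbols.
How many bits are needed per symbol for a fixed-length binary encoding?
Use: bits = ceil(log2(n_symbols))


log2(1855) = 10.8572
Bracket: 2^10 = 1024 < 1855 <= 2^11 = 2048
So ceil(log2(1855)) = 11

bits = ceil(log2(1855)) = ceil(10.8572) = 11 bits


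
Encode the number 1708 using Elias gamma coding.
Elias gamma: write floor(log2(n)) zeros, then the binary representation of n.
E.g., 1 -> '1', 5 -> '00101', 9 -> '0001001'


num_bits = floor(log2(1708)) + 1 = 11
leading_zeros = num_bits - 1 = 10
binary(1708) = 11010101100

Elias gamma(1708) = '0000000000' + '11010101100' = 000000000011010101100 (21 bits)


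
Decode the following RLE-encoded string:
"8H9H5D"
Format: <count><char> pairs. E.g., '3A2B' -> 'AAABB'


Expanding each <count><char> pair:
  8H -> 'HHHHHHHH'
  9H -> 'HHHHHHHHH'
  5D -> 'DDDDD'

Decoded = HHHHHHHHHHHHHHHHHDDDDD


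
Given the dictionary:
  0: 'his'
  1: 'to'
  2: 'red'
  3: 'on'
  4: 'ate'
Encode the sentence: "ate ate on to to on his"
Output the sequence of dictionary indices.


Look up each word in the dictionary:
  'ate' -> 4
  'ate' -> 4
  'on' -> 3
  'to' -> 1
  'to' -> 1
  'on' -> 3
  'his' -> 0

Encoded: [4, 4, 3, 1, 1, 3, 0]


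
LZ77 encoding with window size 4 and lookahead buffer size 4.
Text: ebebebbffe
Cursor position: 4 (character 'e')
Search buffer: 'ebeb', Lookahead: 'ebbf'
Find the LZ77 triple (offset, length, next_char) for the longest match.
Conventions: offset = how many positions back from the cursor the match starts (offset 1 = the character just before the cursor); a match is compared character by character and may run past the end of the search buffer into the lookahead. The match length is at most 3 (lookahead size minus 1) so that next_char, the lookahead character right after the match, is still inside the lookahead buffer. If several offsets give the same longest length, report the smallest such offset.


Try each offset into the search buffer:
  offset=1 (pos 3, char 'b'): match length 0
  offset=2 (pos 2, char 'e'): match length 2
  offset=3 (pos 1, char 'b'): match length 0
  offset=4 (pos 0, char 'e'): match length 2
Longest match has length 2, found at offsets 2, 4; take the smallest, offset 2.
next_char = character at position 4 + 2 = 6 -> 'b'

Best match: offset=2, length=2 (matching 'eb' starting at position 2)
LZ77 triple: (2, 2, 'b')


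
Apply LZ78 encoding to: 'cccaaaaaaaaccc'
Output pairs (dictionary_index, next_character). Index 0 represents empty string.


LZ78 encoding steps:
Dictionary: {0: ''}
Step 1: w='' (idx 0), next='c' -> output (0, 'c'), add 'c' as idx 1
Step 2: w='c' (idx 1), next='c' -> output (1, 'c'), add 'cc' as idx 2
Step 3: w='' (idx 0), next='a' -> output (0, 'a'), add 'a' as idx 3
Step 4: w='a' (idx 3), next='a' -> output (3, 'a'), add 'aa' as idx 4
Step 5: w='aa' (idx 4), next='a' -> output (4, 'a'), add 'aaa' as idx 5
Step 6: w='aa' (idx 4), next='c' -> output (4, 'c'), add 'aac' as idx 6
Step 7: w='cc' (idx 2), end of input -> output (2, '')


Encoded: [(0, 'c'), (1, 'c'), (0, 'a'), (3, 'a'), (4, 'a'), (4, 'c'), (2, '')]


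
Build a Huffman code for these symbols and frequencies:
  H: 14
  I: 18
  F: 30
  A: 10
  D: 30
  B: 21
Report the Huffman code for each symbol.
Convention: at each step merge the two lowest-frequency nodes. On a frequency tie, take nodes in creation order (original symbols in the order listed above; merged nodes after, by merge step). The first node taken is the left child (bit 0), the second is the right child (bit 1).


Huffman tree construction:
Step 1: Merge A(10) + H(14) = 24
Step 2: Merge I(18) + B(21) = 39
Step 3: Merge (A+H)(24) + F(30) = 54
Step 4: Merge D(30) + (I+B)(39) = 69
Step 5: Merge ((A+H)+F)(54) + (D+(I+B))(69) = 123
Read each symbol's code off the tree from the root (left child = 0, right child = 1).

Codes:
  H: 001 (length 3)
  I: 110 (length 3)
  F: 01 (length 2)
  A: 000 (length 3)
  D: 10 (length 2)
  B: 111 (length 3)
Average code length: 309/123 = 2.5122 bits/symbol


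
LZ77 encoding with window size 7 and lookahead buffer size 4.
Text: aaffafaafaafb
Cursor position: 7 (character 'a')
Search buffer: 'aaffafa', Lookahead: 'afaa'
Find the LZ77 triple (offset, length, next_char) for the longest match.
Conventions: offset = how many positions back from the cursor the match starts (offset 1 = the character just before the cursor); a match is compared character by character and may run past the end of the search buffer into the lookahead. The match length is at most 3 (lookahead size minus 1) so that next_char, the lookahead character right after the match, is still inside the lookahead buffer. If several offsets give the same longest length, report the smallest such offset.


Try each offset into the search buffer:
  offset=1 (pos 6, char 'a'): match length 1
  offset=2 (pos 5, char 'f'): match length 0
  offset=3 (pos 4, char 'a'): match length 3
  offset=4 (pos 3, char 'f'): match length 0
  offset=5 (pos 2, char 'f'): match length 0
  offset=6 (pos 1, char 'a'): match length 2
  offset=7 (pos 0, char 'a'): match length 1
Longest match has length 3 at offset 3.
next_char = character at position 7 + 3 = 10 -> 'a'

Best match: offset=3, length=3 (matching 'afa' starting at position 4)
LZ77 triple: (3, 3, 'a')


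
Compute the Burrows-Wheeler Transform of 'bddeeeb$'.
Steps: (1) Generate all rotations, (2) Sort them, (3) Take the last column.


Rotations (sorted):
  0: $bddeeeb -> last char: b
  1: b$bddeee -> last char: e
  2: bddeeeb$ -> last char: $
  3: ddeeeb$b -> last char: b
  4: deeeb$bd -> last char: d
  5: eb$bddee -> last char: e
  6: eeb$bdde -> last char: e
  7: eeeb$bdd -> last char: d


BWT = be$bdeed


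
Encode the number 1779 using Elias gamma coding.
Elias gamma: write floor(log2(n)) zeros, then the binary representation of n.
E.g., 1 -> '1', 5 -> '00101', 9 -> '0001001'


num_bits = floor(log2(1779)) + 1 = 11
leading_zeros = num_bits - 1 = 10
binary(1779) = 11011110011

Elias gamma(1779) = '0000000000' + '11011110011' = 000000000011011110011 (21 bits)


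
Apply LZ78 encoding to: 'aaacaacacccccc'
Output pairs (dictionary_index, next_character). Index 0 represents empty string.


LZ78 encoding steps:
Dictionary: {0: ''}
Step 1: w='' (idx 0), next='a' -> output (0, 'a'), add 'a' as idx 1
Step 2: w='a' (idx 1), next='a' -> output (1, 'a'), add 'aa' as idx 2
Step 3: w='' (idx 0), next='c' -> output (0, 'c'), add 'c' as idx 3
Step 4: w='aa' (idx 2), next='c' -> output (2, 'c'), add 'aac' as idx 4
Step 5: w='a' (idx 1), next='c' -> output (1, 'c'), add 'ac' as idx 5
Step 6: w='c' (idx 3), next='c' -> output (3, 'c'), add 'cc' as idx 6
Step 7: w='cc' (idx 6), next='c' -> output (6, 'c'), add 'ccc' as idx 7


Encoded: [(0, 'a'), (1, 'a'), (0, 'c'), (2, 'c'), (1, 'c'), (3, 'c'), (6, 'c')]


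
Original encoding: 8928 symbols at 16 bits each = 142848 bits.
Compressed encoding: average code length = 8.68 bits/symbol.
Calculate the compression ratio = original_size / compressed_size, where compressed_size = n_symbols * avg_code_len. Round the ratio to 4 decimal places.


original_size = n_symbols * orig_bits = 8928 * 16 = 142848 bits
compressed_size = n_symbols * avg_code_len = 8928 * 8.68 = 77495.04 bits
ratio = original_size / compressed_size = 142848 / 77495.04 = 1.8433

Compression ratio = 1.8433


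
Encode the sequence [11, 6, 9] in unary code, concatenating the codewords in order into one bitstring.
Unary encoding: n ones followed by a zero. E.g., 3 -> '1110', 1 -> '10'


Encode each number as n ones followed by a terminating 0:
  11 -> 111111111110 (12 bits)
  6 -> 1111110 (7 bits)
  9 -> 1111111110 (10 bits)
Total length = 12 + 7 + 10 = 29 bits.

Unary([11, 6, 9]) = 11111111111011111101111111110 (29 bits)


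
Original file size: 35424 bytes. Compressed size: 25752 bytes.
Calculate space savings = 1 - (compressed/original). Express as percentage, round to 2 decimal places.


ratio = compressed/original = 25752/35424 = 0.726965
savings = 1 - ratio = 1 - 0.726965 = 0.273035
as a percentage: 0.273035 * 100 = 27.3%

Space savings = 1 - 25752/35424 = 27.3%


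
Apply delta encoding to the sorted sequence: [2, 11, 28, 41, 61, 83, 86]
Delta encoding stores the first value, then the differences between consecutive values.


First value: 2
Deltas:
  11 - 2 = 9
  28 - 11 = 17
  41 - 28 = 13
  61 - 41 = 20
  83 - 61 = 22
  86 - 83 = 3


Delta encoded: [2, 9, 17, 13, 20, 22, 3]


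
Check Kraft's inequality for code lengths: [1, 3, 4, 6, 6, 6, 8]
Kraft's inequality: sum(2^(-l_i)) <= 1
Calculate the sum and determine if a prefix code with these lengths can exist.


Sum = 2^(-1) + 2^(-3) + 2^(-4) + 2^(-6) + 2^(-6) + 2^(-6) + 2^(-8)
    = 0.5 + 0.125 + 0.0625 + 0.015625 + 0.015625 + 0.015625 + 0.00390625
    = 189/256 = 0.73828125
Since 0.73828125 <= 1, Kraft's inequality IS satisfied.
A prefix code with these lengths CAN exist.

Kraft sum = 0.73828125. Satisfied.


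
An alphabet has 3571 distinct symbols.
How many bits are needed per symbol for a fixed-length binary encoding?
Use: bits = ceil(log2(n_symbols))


log2(3571) = 11.8021
Bracket: 2^11 = 2048 < 3571 <= 2^12 = 4096
So ceil(log2(3571)) = 12

bits = ceil(log2(3571)) = ceil(11.8021) = 12 bits


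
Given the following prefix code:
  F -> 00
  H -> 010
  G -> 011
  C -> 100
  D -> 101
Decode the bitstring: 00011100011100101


Decoding step by step:
Bits 00 -> F
Bits 011 -> G
Bits 100 -> C
Bits 011 -> G
Bits 100 -> C
Bits 101 -> D


Decoded message: FGCGCD


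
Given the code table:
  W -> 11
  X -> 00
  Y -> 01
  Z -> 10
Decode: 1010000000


Decoding:
10 -> Z
10 -> Z
00 -> X
00 -> X
00 -> X


Result: ZZXXX


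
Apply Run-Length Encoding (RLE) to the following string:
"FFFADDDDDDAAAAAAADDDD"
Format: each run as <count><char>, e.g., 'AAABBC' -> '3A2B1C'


Scanning runs left to right:
  i=0: run of 'F' x 3 -> '3F'
  i=3: run of 'A' x 1 -> '1A'
  i=4: run of 'D' x 6 -> '6D'
  i=10: run of 'A' x 7 -> '7A'
  i=17: run of 'D' x 4 -> '4D'

RLE = 3F1A6D7A4D


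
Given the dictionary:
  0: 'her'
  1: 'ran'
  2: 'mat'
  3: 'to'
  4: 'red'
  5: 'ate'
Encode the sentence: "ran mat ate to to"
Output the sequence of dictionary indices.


Look up each word in the dictionary:
  'ran' -> 1
  'mat' -> 2
  'ate' -> 5
  'to' -> 3
  'to' -> 3

Encoded: [1, 2, 5, 3, 3]


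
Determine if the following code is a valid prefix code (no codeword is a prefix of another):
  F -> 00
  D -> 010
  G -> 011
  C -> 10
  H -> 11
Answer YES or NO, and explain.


Checking each pair (does one codeword prefix another?):
  F='00' vs D='010': no prefix
  F='00' vs G='011': no prefix
  F='00' vs C='10': no prefix
  F='00' vs H='11': no prefix
  D='010' vs F='00': no prefix
  D='010' vs G='011': no prefix
  D='010' vs C='10': no prefix
  D='010' vs H='11': no prefix
  G='011' vs F='00': no prefix
  G='011' vs D='010': no prefix
  G='011' vs C='10': no prefix
  G='011' vs H='11': no prefix
  C='10' vs F='00': no prefix
  C='10' vs D='010': no prefix
  C='10' vs G='011': no prefix
  C='10' vs H='11': no prefix
  H='11' vs F='00': no prefix
  H='11' vs D='010': no prefix
  H='11' vs G='011': no prefix
  H='11' vs C='10': no prefix
No violation found over all pairs.

YES -- this is a valid prefix code. No codeword is a prefix of any other codeword.


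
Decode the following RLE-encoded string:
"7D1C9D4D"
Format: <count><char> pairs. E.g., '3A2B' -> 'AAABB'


Expanding each <count><char> pair:
  7D -> 'DDDDDDD'
  1C -> 'C'
  9D -> 'DDDDDDDDD'
  4D -> 'DDDD'

Decoded = DDDDDDDCDDDDDDDDDDDDD


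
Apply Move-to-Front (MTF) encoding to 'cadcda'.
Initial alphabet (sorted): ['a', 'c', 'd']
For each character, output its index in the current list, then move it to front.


MTF encoding:
'c': index 1 in ['a', 'c', 'd'] -> ['c', 'a', 'd']
'a': index 1 in ['c', 'a', 'd'] -> ['a', 'c', 'd']
'd': index 2 in ['a', 'c', 'd'] -> ['d', 'a', 'c']
'c': index 2 in ['d', 'a', 'c'] -> ['c', 'd', 'a']
'd': index 1 in ['c', 'd', 'a'] -> ['d', 'c', 'a']
'a': index 2 in ['d', 'c', 'a'] -> ['a', 'd', 'c']


Output: [1, 1, 2, 2, 1, 2]


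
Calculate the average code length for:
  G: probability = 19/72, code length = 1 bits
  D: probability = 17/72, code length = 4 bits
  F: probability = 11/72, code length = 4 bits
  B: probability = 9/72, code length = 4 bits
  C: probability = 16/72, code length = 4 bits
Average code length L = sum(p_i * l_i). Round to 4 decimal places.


Weighted contributions p_i * l_i:
  G: (19/72) * 1 = 19/72
  D: (17/72) * 4 = 68/72
  F: (11/72) * 4 = 44/72
  B: (9/72) * 4 = 36/72
  C: (16/72) * 4 = 64/72
Sum = (19 + 68 + 44 + 36 + 64)/72 = 231/72

L = 231/72 = 3.2083 bits/symbol


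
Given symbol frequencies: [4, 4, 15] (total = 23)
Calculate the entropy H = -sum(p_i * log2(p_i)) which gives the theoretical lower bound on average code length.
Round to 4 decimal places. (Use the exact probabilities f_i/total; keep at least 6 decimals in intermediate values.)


Per-symbol terms -p_i * log2(p_i) with p_i = f_i/23:
  p = 4/23 = 0.173913: log2(p) = -2.523562, -p*log2(p) = 0.438880
  p = 4/23 = 0.173913: log2(p) = -2.523562, -p*log2(p) = 0.438880
  p = 15/23 = 0.652174: log2(p) = -0.616671, -p*log2(p) = 0.402177
H = 0.438880 + 0.438880 + 0.402177 = 1.279937

H = 1.2799 bits/symbol


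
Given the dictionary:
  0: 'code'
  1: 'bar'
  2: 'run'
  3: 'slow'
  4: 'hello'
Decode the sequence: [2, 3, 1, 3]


Look up each index in the dictionary:
  2 -> 'run'
  3 -> 'slow'
  1 -> 'bar'
  3 -> 'slow'

Decoded: "run slow bar slow"


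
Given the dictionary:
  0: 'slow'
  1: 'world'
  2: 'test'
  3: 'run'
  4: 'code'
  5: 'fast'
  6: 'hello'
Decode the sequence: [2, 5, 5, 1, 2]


Look up each index in the dictionary:
  2 -> 'test'
  5 -> 'fast'
  5 -> 'fast'
  1 -> 'world'
  2 -> 'test'

Decoded: "test fast fast world test"


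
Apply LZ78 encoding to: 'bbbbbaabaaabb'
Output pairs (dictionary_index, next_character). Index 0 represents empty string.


LZ78 encoding steps:
Dictionary: {0: ''}
Step 1: w='' (idx 0), next='b' -> output (0, 'b'), add 'b' as idx 1
Step 2: w='b' (idx 1), next='b' -> output (1, 'b'), add 'bb' as idx 2
Step 3: w='bb' (idx 2), next='a' -> output (2, 'a'), add 'bba' as idx 3
Step 4: w='' (idx 0), next='a' -> output (0, 'a'), add 'a' as idx 4
Step 5: w='b' (idx 1), next='a' -> output (1, 'a'), add 'ba' as idx 5
Step 6: w='a' (idx 4), next='a' -> output (4, 'a'), add 'aa' as idx 6
Step 7: w='bb' (idx 2), end of input -> output (2, '')


Encoded: [(0, 'b'), (1, 'b'), (2, 'a'), (0, 'a'), (1, 'a'), (4, 'a'), (2, '')]


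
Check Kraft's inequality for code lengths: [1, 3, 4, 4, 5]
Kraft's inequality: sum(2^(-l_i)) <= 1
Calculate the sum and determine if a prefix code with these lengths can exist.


Sum = 2^(-1) + 2^(-3) + 2^(-4) + 2^(-4) + 2^(-5)
    = 0.5 + 0.125 + 0.0625 + 0.0625 + 0.03125
    = 25/32 = 0.78125
Since 0.78125 <= 1, Kraft's inequality IS satisfied.
A prefix code with these lengths CAN exist.

Kraft sum = 0.78125. Satisfied.


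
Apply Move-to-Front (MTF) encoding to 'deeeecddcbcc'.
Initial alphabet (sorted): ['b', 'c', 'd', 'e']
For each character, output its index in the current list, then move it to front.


MTF encoding:
'd': index 2 in ['b', 'c', 'd', 'e'] -> ['d', 'b', 'c', 'e']
'e': index 3 in ['d', 'b', 'c', 'e'] -> ['e', 'd', 'b', 'c']
'e': index 0 in ['e', 'd', 'b', 'c'] -> ['e', 'd', 'b', 'c']
'e': index 0 in ['e', 'd', 'b', 'c'] -> ['e', 'd', 'b', 'c']
'e': index 0 in ['e', 'd', 'b', 'c'] -> ['e', 'd', 'b', 'c']
'c': index 3 in ['e', 'd', 'b', 'c'] -> ['c', 'e', 'd', 'b']
'd': index 2 in ['c', 'e', 'd', 'b'] -> ['d', 'c', 'e', 'b']
'd': index 0 in ['d', 'c', 'e', 'b'] -> ['d', 'c', 'e', 'b']
'c': index 1 in ['d', 'c', 'e', 'b'] -> ['c', 'd', 'e', 'b']
'b': index 3 in ['c', 'd', 'e', 'b'] -> ['b', 'c', 'd', 'e']
'c': index 1 in ['b', 'c', 'd', 'e'] -> ['c', 'b', 'd', 'e']
'c': index 0 in ['c', 'b', 'd', 'e'] -> ['c', 'b', 'd', 'e']


Output: [2, 3, 0, 0, 0, 3, 2, 0, 1, 3, 1, 0]


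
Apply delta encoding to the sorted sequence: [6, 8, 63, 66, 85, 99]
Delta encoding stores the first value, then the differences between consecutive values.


First value: 6
Deltas:
  8 - 6 = 2
  63 - 8 = 55
  66 - 63 = 3
  85 - 66 = 19
  99 - 85 = 14


Delta encoded: [6, 2, 55, 3, 19, 14]


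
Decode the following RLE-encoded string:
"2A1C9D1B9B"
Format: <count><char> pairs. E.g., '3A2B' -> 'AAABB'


Expanding each <count><char> pair:
  2A -> 'AA'
  1C -> 'C'
  9D -> 'DDDDDDDDD'
  1B -> 'B'
  9B -> 'BBBBBBBBB'

Decoded = AACDDDDDDDDDBBBBBBBBBB


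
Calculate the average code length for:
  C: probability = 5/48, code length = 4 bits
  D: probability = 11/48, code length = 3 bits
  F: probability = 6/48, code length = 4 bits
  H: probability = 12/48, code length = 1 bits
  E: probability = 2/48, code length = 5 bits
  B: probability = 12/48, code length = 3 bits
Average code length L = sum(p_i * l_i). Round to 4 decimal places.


Weighted contributions p_i * l_i:
  C: (5/48) * 4 = 20/48
  D: (11/48) * 3 = 33/48
  F: (6/48) * 4 = 24/48
  H: (12/48) * 1 = 12/48
  E: (2/48) * 5 = 10/48
  B: (12/48) * 3 = 36/48
Sum = (20 + 33 + 24 + 12 + 10 + 36)/48 = 135/48

L = 135/48 = 2.8125 bits/symbol


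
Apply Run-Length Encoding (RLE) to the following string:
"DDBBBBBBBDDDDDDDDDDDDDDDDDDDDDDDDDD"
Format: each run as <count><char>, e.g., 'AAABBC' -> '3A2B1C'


Scanning runs left to right:
  i=0: run of 'D' x 2 -> '2D'
  i=2: run of 'B' x 7 -> '7B'
  i=9: run of 'D' x 26 -> '26D'

RLE = 2D7B26D


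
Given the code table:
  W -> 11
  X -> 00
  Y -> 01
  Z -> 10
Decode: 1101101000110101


Decoding:
11 -> W
01 -> Y
10 -> Z
10 -> Z
00 -> X
11 -> W
01 -> Y
01 -> Y


Result: WYZZXWYY


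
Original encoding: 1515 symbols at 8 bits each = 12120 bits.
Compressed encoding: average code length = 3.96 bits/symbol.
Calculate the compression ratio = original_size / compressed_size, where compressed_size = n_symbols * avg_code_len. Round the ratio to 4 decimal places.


original_size = n_symbols * orig_bits = 1515 * 8 = 12120 bits
compressed_size = n_symbols * avg_code_len = 1515 * 3.96 = 5999.4 bits
ratio = original_size / compressed_size = 12120 / 5999.4 = 2.0202

Compression ratio = 2.0202


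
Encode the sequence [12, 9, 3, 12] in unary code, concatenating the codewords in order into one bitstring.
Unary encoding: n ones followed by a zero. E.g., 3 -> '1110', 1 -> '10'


Encode each number as n ones followed by a terminating 0:
  12 -> 1111111111110 (13 bits)
  9 -> 1111111110 (10 bits)
  3 -> 1110 (4 bits)
  12 -> 1111111111110 (13 bits)
Total length = 13 + 10 + 4 + 13 = 40 bits.

Unary([12, 9, 3, 12]) = 1111111111110111111111011101111111111110 (40 bits)


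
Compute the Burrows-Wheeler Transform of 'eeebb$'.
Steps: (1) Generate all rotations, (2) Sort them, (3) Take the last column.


Rotations (sorted):
  0: $eeebb -> last char: b
  1: b$eeeb -> last char: b
  2: bb$eee -> last char: e
  3: ebb$ee -> last char: e
  4: eebb$e -> last char: e
  5: eeebb$ -> last char: $


BWT = bbeee$


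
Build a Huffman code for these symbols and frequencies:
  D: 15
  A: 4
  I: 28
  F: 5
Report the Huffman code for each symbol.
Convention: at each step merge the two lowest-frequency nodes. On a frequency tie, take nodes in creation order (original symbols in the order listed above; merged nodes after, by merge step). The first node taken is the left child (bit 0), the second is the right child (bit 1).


Huffman tree construction:
Step 1: Merge A(4) + F(5) = 9
Step 2: Merge (A+F)(9) + D(15) = 24
Step 3: Merge ((A+F)+D)(24) + I(28) = 52
Read each symbol's code off the tree from the root (left child = 0, right child = 1).

Codes:
  D: 01 (length 2)
  A: 000 (length 3)
  I: 1 (length 1)
  F: 001 (length 3)
Average code length: 85/52 = 1.6346 bits/symbol


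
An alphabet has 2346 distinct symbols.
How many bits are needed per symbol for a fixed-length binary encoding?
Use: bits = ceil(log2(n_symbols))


log2(2346) = 11.196
Bracket: 2^11 = 2048 < 2346 <= 2^12 = 4096
So ceil(log2(2346)) = 12

bits = ceil(log2(2346)) = ceil(11.196) = 12 bits


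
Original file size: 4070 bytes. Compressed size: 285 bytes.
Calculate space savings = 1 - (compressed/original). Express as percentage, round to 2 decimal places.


ratio = compressed/original = 285/4070 = 0.070025
savings = 1 - ratio = 1 - 0.070025 = 0.929975
as a percentage: 0.929975 * 100 = 93.0%

Space savings = 1 - 285/4070 = 93.0%


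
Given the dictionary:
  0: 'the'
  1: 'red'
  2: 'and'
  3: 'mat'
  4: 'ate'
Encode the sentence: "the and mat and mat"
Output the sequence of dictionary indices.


Look up each word in the dictionary:
  'the' -> 0
  'and' -> 2
  'mat' -> 3
  'and' -> 2
  'mat' -> 3

Encoded: [0, 2, 3, 2, 3]


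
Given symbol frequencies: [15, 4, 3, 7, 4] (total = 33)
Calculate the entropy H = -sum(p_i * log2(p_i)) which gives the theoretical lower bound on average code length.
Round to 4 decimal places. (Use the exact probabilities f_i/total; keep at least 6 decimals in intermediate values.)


Per-symbol terms -p_i * log2(p_i) with p_i = f_i/33:
  p = 15/33 = 0.454545: log2(p) = -1.137504, -p*log2(p) = 0.517047
  p = 4/33 = 0.121212: log2(p) = -3.044394, -p*log2(p) = 0.369017
  p = 3/33 = 0.090909: log2(p) = -3.459432, -p*log2(p) = 0.314494
  p = 7/33 = 0.212121: log2(p) = -2.237039, -p*log2(p) = 0.474523
  p = 4/33 = 0.121212: log2(p) = -3.044394, -p*log2(p) = 0.369017
H = 0.517047 + 0.369017 + 0.314494 + 0.474523 + 0.369017 = 2.044098

H = 2.0441 bits/symbol


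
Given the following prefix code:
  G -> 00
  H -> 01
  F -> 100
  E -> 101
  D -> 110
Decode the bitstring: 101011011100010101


Decoding step by step:
Bits 101 -> E
Bits 01 -> H
Bits 101 -> E
Bits 110 -> D
Bits 00 -> G
Bits 101 -> E
Bits 01 -> H


Decoded message: EHEDGEH


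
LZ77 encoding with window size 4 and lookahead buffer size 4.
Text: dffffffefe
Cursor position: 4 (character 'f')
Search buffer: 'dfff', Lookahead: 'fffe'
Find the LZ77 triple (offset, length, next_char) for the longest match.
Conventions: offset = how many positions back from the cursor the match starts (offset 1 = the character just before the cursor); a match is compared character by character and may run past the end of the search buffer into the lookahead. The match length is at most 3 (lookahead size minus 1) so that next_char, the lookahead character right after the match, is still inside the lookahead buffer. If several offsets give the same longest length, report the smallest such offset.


Try each offset into the search buffer:
  offset=1 (pos 3, char 'f'): match length 3
  offset=2 (pos 2, char 'f'): match length 3
  offset=3 (pos 1, char 'f'): match length 3
  offset=4 (pos 0, char 'd'): match length 0
Longest match has length 3, found at offsets 1, 2, 3; take the smallest, offset 1.
next_char = character at position 4 + 3 = 7 -> 'e'

Best match: offset=1, length=3 (matching 'fff' starting at position 3)
LZ77 triple: (1, 3, 'e')


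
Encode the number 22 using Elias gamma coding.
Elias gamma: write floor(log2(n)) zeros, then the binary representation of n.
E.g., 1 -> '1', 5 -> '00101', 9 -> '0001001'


num_bits = floor(log2(22)) + 1 = 5
leading_zeros = num_bits - 1 = 4
binary(22) = 10110

Elias gamma(22) = '0000' + '10110' = 000010110 (9 bits)


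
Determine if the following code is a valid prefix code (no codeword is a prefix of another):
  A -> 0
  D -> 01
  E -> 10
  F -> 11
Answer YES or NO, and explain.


Checking each pair (does one codeword prefix another?):
  A='0' vs D='01': prefix -- VIOLATION

NO -- this is NOT a valid prefix code. A (0) is a prefix of D (01).


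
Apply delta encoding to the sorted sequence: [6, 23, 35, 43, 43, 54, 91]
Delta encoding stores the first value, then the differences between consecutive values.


First value: 6
Deltas:
  23 - 6 = 17
  35 - 23 = 12
  43 - 35 = 8
  43 - 43 = 0
  54 - 43 = 11
  91 - 54 = 37


Delta encoded: [6, 17, 12, 8, 0, 11, 37]


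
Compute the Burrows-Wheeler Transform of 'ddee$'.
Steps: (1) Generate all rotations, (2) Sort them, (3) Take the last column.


Rotations (sorted):
  0: $ddee -> last char: e
  1: ddee$ -> last char: $
  2: dee$d -> last char: d
  3: e$dde -> last char: e
  4: ee$dd -> last char: d


BWT = e$ded


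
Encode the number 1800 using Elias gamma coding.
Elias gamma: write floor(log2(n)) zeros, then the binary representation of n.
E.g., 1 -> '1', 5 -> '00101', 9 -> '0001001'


num_bits = floor(log2(1800)) + 1 = 11
leading_zeros = num_bits - 1 = 10
binary(1800) = 11100001000

Elias gamma(1800) = '0000000000' + '11100001000' = 000000000011100001000 (21 bits)


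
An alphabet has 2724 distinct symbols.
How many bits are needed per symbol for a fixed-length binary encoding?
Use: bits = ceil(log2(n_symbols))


log2(2724) = 11.4115
Bracket: 2^11 = 2048 < 2724 <= 2^12 = 4096
So ceil(log2(2724)) = 12

bits = ceil(log2(2724)) = ceil(11.4115) = 12 bits


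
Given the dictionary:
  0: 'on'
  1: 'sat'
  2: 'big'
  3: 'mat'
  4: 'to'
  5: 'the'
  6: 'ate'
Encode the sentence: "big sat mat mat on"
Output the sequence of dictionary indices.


Look up each word in the dictionary:
  'big' -> 2
  'sat' -> 1
  'mat' -> 3
  'mat' -> 3
  'on' -> 0

Encoded: [2, 1, 3, 3, 0]


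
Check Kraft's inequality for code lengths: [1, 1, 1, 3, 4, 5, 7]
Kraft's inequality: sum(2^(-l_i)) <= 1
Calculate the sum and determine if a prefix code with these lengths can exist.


Sum = 2^(-1) + 2^(-1) + 2^(-1) + 2^(-3) + 2^(-4) + 2^(-5) + 2^(-7)
    = 0.5 + 0.5 + 0.5 + 0.125 + 0.0625 + 0.03125 + 0.0078125
    = 221/128 = 1.7265625
Since 1.7265625 > 1, Kraft's inequality is NOT satisfied.
A prefix code with these lengths CANNOT exist.

Kraft sum = 1.7265625. Not satisfied.


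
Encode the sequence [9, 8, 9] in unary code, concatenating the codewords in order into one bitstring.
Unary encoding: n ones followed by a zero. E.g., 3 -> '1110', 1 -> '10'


Encode each number as n ones followed by a terminating 0:
  9 -> 1111111110 (10 bits)
  8 -> 111111110 (9 bits)
  9 -> 1111111110 (10 bits)
Total length = 10 + 9 + 10 = 29 bits.

Unary([9, 8, 9]) = 11111111101111111101111111110 (29 bits)


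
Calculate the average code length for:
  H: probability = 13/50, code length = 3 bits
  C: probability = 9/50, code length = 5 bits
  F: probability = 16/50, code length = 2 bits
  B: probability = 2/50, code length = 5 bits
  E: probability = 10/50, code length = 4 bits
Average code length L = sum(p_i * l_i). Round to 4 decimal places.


Weighted contributions p_i * l_i:
  H: (13/50) * 3 = 39/50
  C: (9/50) * 5 = 45/50
  F: (16/50) * 2 = 32/50
  B: (2/50) * 5 = 10/50
  E: (10/50) * 4 = 40/50
Sum = (39 + 45 + 32 + 10 + 40)/50 = 166/50

L = 166/50 = 3.3200 bits/symbol


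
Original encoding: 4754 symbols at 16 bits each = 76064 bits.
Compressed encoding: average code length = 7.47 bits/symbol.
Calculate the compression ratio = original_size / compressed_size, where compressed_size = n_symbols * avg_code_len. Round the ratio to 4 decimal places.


original_size = n_symbols * orig_bits = 4754 * 16 = 76064 bits
compressed_size = n_symbols * avg_code_len = 4754 * 7.47 = 35512.38 bits
ratio = original_size / compressed_size = 76064 / 35512.38 = 2.1419

Compression ratio = 2.1419


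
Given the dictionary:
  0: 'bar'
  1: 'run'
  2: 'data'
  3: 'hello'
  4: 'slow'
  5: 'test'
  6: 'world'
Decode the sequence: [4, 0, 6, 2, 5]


Look up each index in the dictionary:
  4 -> 'slow'
  0 -> 'bar'
  6 -> 'world'
  2 -> 'data'
  5 -> 'test'

Decoded: "slow bar world data test"


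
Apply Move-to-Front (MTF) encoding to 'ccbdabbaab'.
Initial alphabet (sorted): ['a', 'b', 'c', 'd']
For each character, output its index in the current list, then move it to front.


MTF encoding:
'c': index 2 in ['a', 'b', 'c', 'd'] -> ['c', 'a', 'b', 'd']
'c': index 0 in ['c', 'a', 'b', 'd'] -> ['c', 'a', 'b', 'd']
'b': index 2 in ['c', 'a', 'b', 'd'] -> ['b', 'c', 'a', 'd']
'd': index 3 in ['b', 'c', 'a', 'd'] -> ['d', 'b', 'c', 'a']
'a': index 3 in ['d', 'b', 'c', 'a'] -> ['a', 'd', 'b', 'c']
'b': index 2 in ['a', 'd', 'b', 'c'] -> ['b', 'a', 'd', 'c']
'b': index 0 in ['b', 'a', 'd', 'c'] -> ['b', 'a', 'd', 'c']
'a': index 1 in ['b', 'a', 'd', 'c'] -> ['a', 'b', 'd', 'c']
'a': index 0 in ['a', 'b', 'd', 'c'] -> ['a', 'b', 'd', 'c']
'b': index 1 in ['a', 'b', 'd', 'c'] -> ['b', 'a', 'd', 'c']


Output: [2, 0, 2, 3, 3, 2, 0, 1, 0, 1]


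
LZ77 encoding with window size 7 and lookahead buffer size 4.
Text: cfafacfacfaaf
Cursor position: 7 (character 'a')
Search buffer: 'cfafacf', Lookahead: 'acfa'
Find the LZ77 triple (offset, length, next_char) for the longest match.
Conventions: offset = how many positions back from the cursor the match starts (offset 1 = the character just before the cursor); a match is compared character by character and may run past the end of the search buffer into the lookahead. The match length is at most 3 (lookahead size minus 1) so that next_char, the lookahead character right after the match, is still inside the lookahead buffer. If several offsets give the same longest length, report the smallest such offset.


Try each offset into the search buffer:
  offset=1 (pos 6, char 'f'): match length 0
  offset=2 (pos 5, char 'c'): match length 0
  offset=3 (pos 4, char 'a'): match length 3
  offset=4 (pos 3, char 'f'): match length 0
  offset=5 (pos 2, char 'a'): match length 1
  offset=6 (pos 1, char 'f'): match length 0
  offset=7 (pos 0, char 'c'): match length 0
Longest match has length 3 at offset 3.
next_char = character at position 7 + 3 = 10 -> 'a'

Best match: offset=3, length=3 (matching 'acf' starting at position 4)
LZ77 triple: (3, 3, 'a')


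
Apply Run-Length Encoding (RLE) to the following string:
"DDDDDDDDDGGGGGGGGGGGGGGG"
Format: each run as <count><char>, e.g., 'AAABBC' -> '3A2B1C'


Scanning runs left to right:
  i=0: run of 'D' x 9 -> '9D'
  i=9: run of 'G' x 15 -> '15G'

RLE = 9D15G


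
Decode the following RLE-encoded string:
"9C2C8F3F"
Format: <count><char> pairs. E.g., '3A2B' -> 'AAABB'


Expanding each <count><char> pair:
  9C -> 'CCCCCCCCC'
  2C -> 'CC'
  8F -> 'FFFFFFFF'
  3F -> 'FFF'

Decoded = CCCCCCCCCCCFFFFFFFFFFF


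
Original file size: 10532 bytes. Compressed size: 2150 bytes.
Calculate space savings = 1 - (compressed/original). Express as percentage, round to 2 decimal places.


ratio = compressed/original = 2150/10532 = 0.20414
savings = 1 - ratio = 1 - 0.20414 = 0.79586
as a percentage: 0.79586 * 100 = 79.59%

Space savings = 1 - 2150/10532 = 79.59%


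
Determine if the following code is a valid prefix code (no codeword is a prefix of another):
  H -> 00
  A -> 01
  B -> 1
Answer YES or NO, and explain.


Checking each pair (does one codeword prefix another?):
  H='00' vs A='01': no prefix
  H='00' vs B='1': no prefix
  A='01' vs H='00': no prefix
  A='01' vs B='1': no prefix
  B='1' vs H='00': no prefix
  B='1' vs A='01': no prefix
No violation found over all pairs.

YES -- this is a valid prefix code. No codeword is a prefix of any other codeword.


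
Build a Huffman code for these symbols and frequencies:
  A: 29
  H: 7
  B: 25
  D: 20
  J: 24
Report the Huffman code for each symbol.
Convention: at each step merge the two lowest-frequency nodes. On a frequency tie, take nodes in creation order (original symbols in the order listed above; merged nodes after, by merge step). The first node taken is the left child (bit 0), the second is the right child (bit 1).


Huffman tree construction:
Step 1: Merge H(7) + D(20) = 27
Step 2: Merge J(24) + B(25) = 49
Step 3: Merge (H+D)(27) + A(29) = 56
Step 4: Merge (J+B)(49) + ((H+D)+A)(56) = 105
Read each symbol's code off the tree from the root (left child = 0, right child = 1).

Codes:
  A: 11 (length 2)
  H: 100 (length 3)
  B: 01 (length 2)
  D: 101 (length 3)
  J: 00 (length 2)
Average code length: 237/105 = 2.2571 bits/symbol


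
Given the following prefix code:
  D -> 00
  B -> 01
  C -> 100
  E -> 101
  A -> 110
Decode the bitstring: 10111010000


Decoding step by step:
Bits 101 -> E
Bits 110 -> A
Bits 100 -> C
Bits 00 -> D


Decoded message: EACD


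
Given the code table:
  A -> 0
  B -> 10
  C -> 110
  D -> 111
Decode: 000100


Decoding:
0 -> A
0 -> A
0 -> A
10 -> B
0 -> A


Result: AAABA


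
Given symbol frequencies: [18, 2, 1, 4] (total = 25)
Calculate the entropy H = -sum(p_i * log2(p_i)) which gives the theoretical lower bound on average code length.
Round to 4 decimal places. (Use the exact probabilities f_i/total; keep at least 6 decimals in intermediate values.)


Per-symbol terms -p_i * log2(p_i) with p_i = f_i/25:
  p = 18/25 = 0.720000: log2(p) = -0.473931, -p*log2(p) = 0.341230
  p = 2/25 = 0.080000: log2(p) = -3.643856, -p*log2(p) = 0.291508
  p = 1/25 = 0.040000: log2(p) = -4.643856, -p*log2(p) = 0.185754
  p = 4/25 = 0.160000: log2(p) = -2.643856, -p*log2(p) = 0.423017
H = 0.341230 + 0.291508 + 0.185754 + 0.423017 = 1.241509

H = 1.2415 bits/symbol


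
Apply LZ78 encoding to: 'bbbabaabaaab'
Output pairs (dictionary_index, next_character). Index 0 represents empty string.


LZ78 encoding steps:
Dictionary: {0: ''}
Step 1: w='' (idx 0), next='b' -> output (0, 'b'), add 'b' as idx 1
Step 2: w='b' (idx 1), next='b' -> output (1, 'b'), add 'bb' as idx 2
Step 3: w='' (idx 0), next='a' -> output (0, 'a'), add 'a' as idx 3
Step 4: w='b' (idx 1), next='a' -> output (1, 'a'), add 'ba' as idx 4
Step 5: w='a' (idx 3), next='b' -> output (3, 'b'), add 'ab' as idx 5
Step 6: w='a' (idx 3), next='a' -> output (3, 'a'), add 'aa' as idx 6
Step 7: w='ab' (idx 5), end of input -> output (5, '')


Encoded: [(0, 'b'), (1, 'b'), (0, 'a'), (1, 'a'), (3, 'b'), (3, 'a'), (5, '')]


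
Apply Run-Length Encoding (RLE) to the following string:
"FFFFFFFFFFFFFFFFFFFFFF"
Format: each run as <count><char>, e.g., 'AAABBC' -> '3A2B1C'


Scanning runs left to right:
  i=0: run of 'F' x 22 -> '22F'

RLE = 22F


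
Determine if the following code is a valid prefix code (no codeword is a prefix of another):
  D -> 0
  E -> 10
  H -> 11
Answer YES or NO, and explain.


Checking each pair (does one codeword prefix another?):
  D='0' vs E='10': no prefix
  D='0' vs H='11': no prefix
  E='10' vs D='0': no prefix
  E='10' vs H='11': no prefix
  H='11' vs D='0': no prefix
  H='11' vs E='10': no prefix
No violation found over all pairs.

YES -- this is a valid prefix code. No codeword is a prefix of any other codeword.
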